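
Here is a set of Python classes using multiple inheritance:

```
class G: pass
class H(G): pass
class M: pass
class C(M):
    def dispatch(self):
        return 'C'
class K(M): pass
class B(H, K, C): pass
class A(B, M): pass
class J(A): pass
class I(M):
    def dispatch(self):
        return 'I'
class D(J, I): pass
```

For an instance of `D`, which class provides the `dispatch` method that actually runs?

L[D] = D + merge(L[J], L[I], [J I])
  take J:  [J A B H G K C M object] + [I M object] + [J I]
  take A:  [A B H G K C M object] + [I M object] + [I]
  take B:  [B H G K C M object] + [I M object] + [I]
  take H:  [H G K C M object] + [I M object] + [I]
  take G:  [G K C M object] + [I M object] + [I]
  take K:  [K C M object] + [I M object] + [I]
  take C:  [C M object] + [I M object] + [I]
  take I:  [M object] + [I M object] + [I]
  take M:  [M object] + [M object]
  take object:  [object] + [object]
MRO: D J A B H G K C I M object
dispatch is defined in: C, I. First along the MRO is C.

C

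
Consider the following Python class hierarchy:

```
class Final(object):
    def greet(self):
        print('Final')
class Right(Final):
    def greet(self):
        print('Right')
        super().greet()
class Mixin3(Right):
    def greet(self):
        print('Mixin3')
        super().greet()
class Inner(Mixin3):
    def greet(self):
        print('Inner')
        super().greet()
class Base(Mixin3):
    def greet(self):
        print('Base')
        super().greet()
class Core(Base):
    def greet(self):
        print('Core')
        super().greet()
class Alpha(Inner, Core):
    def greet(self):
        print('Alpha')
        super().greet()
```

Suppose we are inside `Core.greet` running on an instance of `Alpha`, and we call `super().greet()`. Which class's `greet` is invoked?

Base

L[Alpha] = Alpha + merge(L[Inner], L[Core], [Inner Core])
  take Inner:  [Inner Mixin3 Right Final object] + [Core Base Mixin3 Right Final object] + [Inner Core]
  take Core:  [Mixin3 Right Final object] + [Core Base Mixin3 Right Final object] + [Core]
  take Base:  [Mixin3 Right Final object] + [Base Mixin3 Right Final object]
  take Mixin3:  [Mixin3 Right Final object] + [Mixin3 Right Final object]
  take Right:  [Right Final object] + [Right Final object]
  take Final:  [Final object] + [Final object]
  take object:  [object] + [object]
MRO: Alpha Inner Core Base Mixin3 Right Final object
super() in Core.greet on a Alpha instance goes to the class after Core in Alpha's MRO: Base.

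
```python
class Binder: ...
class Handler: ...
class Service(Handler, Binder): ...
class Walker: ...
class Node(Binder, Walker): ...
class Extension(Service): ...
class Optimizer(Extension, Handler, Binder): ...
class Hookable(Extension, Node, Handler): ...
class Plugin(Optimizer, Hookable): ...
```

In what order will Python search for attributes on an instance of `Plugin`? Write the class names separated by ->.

Plugin -> Optimizer -> Hookable -> Extension -> Service -> Node -> Handler -> Binder -> Walker -> object

L[Plugin] = Plugin + merge(L[Optimizer], L[Hookable], [Optimizer Hookable])
  take Optimizer:  [Optimizer Extension Service Handler Binder object] + [Hookable Extension Service Node Handler Binder Walker object] + [Optimizer Hookable]
  take Hookable:  [Extension Service Handler Binder object] + [Hookable Extension Service Node Handler Binder Walker object] + [Hookable]
  take Extension:  [Extension Service Handler Binder object] + [Extension Service Node Handler Binder Walker object]
  take Service:  [Service Handler Binder object] + [Service Node Handler Binder Walker object]
  take Node:  [Handler Binder object] + [Node Handler Binder Walker object]
  take Handler:  [Handler Binder object] + [Handler Binder Walker object]
  take Binder:  [Binder object] + [Binder Walker object]
  take Walker:  [object] + [Walker object]
  take object:  [object] + [object]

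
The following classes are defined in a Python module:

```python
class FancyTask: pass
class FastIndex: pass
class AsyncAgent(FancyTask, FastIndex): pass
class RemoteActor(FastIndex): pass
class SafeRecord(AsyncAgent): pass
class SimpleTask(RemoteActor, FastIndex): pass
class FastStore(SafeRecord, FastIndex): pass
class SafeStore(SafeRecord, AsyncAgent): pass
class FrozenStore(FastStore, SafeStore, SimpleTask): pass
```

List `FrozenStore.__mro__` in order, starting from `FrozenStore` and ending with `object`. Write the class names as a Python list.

[FrozenStore, FastStore, SafeStore, SafeRecord, AsyncAgent, FancyTask, SimpleTask, RemoteActor, FastIndex, object]

L[FrozenStore] = FrozenStore + merge(L[FastStore], L[SafeStore], L[SimpleTask], [FastStore SafeStore SimpleTask])
  take FastStore:  [FastStore SafeRecord AsyncAgent FancyTask FastIndex object] + [SafeStore SafeRecord AsyncAgent FancyTask FastIndex object] + [SimpleTask RemoteActor FastIndex object] + [FastStore SafeStore SimpleTask]
  take SafeStore:  [SafeRecord AsyncAgent FancyTask FastIndex object] + [SafeStore SafeRecord AsyncAgent FancyTask FastIndex object] + [SimpleTask RemoteActor FastIndex object] + [SafeStore SimpleTask]
  take SafeRecord:  [SafeRecord AsyncAgent FancyTask FastIndex object] + [SafeRecord AsyncAgent FancyTask FastIndex object] + [SimpleTask RemoteActor FastIndex object] + [SimpleTask]
  take AsyncAgent:  [AsyncAgent FancyTask FastIndex object] + [AsyncAgent FancyTask FastIndex object] + [SimpleTask RemoteActor FastIndex object] + [SimpleTask]
  take FancyTask:  [FancyTask FastIndex object] + [FancyTask FastIndex object] + [SimpleTask RemoteActor FastIndex object] + [SimpleTask]
  take SimpleTask:  [FastIndex object] + [FastIndex object] + [SimpleTask RemoteActor FastIndex object] + [SimpleTask]
  take RemoteActor:  [FastIndex object] + [FastIndex object] + [RemoteActor FastIndex object]
  take FastIndex:  [FastIndex object] + [FastIndex object] + [FastIndex object]
  take object:  [object] + [object] + [object]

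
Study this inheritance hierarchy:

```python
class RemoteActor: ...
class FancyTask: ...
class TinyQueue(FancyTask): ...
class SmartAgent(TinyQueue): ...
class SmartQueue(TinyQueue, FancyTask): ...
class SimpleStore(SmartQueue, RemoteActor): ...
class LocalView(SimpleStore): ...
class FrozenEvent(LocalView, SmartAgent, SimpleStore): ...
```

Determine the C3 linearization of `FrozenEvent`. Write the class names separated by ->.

L[FrozenEvent] = FrozenEvent + merge(L[LocalView], L[SmartAgent], L[SimpleStore], [LocalView SmartAgent SimpleStore])
  take LocalView:  [LocalView SimpleStore SmartQueue TinyQueue FancyTask RemoteActor object] + [SmartAgent TinyQueue FancyTask object] + [SimpleStore SmartQueue TinyQueue FancyTask RemoteActor object] + [LocalView SmartAgent SimpleStore]
  take SmartAgent:  [SimpleStore SmartQueue TinyQueue FancyTask RemoteActor object] + [SmartAgent TinyQueue FancyTask object] + [SimpleStore SmartQueue TinyQueue FancyTask RemoteActor object] + [SmartAgent SimpleStore]
  take SimpleStore:  [SimpleStore SmartQueue TinyQueue FancyTask RemoteActor object] + [TinyQueue FancyTask object] + [SimpleStore SmartQueue TinyQueue FancyTask RemoteActor object] + [SimpleStore]
  take SmartQueue:  [SmartQueue TinyQueue FancyTask RemoteActor object] + [TinyQueue FancyTask object] + [SmartQueue TinyQueue FancyTask RemoteActor object]
  take TinyQueue:  [TinyQueue FancyTask RemoteActor object] + [TinyQueue FancyTask object] + [TinyQueue FancyTask RemoteActor object]
  take FancyTask:  [FancyTask RemoteActor object] + [FancyTask object] + [FancyTask RemoteActor object]
  take RemoteActor:  [RemoteActor object] + [object] + [RemoteActor object]
  take object:  [object] + [object] + [object]

FrozenEvent -> LocalView -> SmartAgent -> SimpleStore -> SmartQueue -> TinyQueue -> FancyTask -> RemoteActor -> object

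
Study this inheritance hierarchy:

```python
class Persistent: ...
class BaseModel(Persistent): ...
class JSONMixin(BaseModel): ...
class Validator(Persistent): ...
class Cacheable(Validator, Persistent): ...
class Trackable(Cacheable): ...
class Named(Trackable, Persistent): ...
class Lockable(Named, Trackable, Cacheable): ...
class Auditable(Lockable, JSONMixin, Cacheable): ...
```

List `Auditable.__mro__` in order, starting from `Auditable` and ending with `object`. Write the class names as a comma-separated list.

L[Auditable] = Auditable + merge(L[Lockable], L[JSONMixin], L[Cacheable], [Lockable JSONMixin Cacheable])
  take Lockable:  [Lockable Named Trackable Cacheable Validator Persistent object] + [JSONMixin BaseModel Persistent object] + [Cacheable Validator Persistent object] + [Lockable JSONMixin Cacheable]
  take Named:  [Named Trackable Cacheable Validator Persistent object] + [JSONMixin BaseModel Persistent object] + [Cacheable Validator Persistent object] + [JSONMixin Cacheable]
  take Trackable:  [Trackable Cacheable Validator Persistent object] + [JSONMixin BaseModel Persistent object] + [Cacheable Validator Persistent object] + [JSONMixin Cacheable]
  take JSONMixin:  [Cacheable Validator Persistent object] + [JSONMixin BaseModel Persistent object] + [Cacheable Validator Persistent object] + [JSONMixin Cacheable]
  take Cacheable:  [Cacheable Validator Persistent object] + [BaseModel Persistent object] + [Cacheable Validator Persistent object] + [Cacheable]
  take Validator:  [Validator Persistent object] + [BaseModel Persistent object] + [Validator Persistent object]
  take BaseModel:  [Persistent object] + [BaseModel Persistent object] + [Persistent object]
  take Persistent:  [Persistent object] + [Persistent object] + [Persistent object]
  take object:  [object] + [object] + [object]

Auditable, Lockable, Named, Trackable, JSONMixin, Cacheable, Validator, BaseModel, Persistent, object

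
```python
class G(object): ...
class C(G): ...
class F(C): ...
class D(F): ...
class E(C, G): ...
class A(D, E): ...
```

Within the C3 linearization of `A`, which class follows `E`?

C

L[A] = A + merge(L[D], L[E], [D E])
  take D:  [D F C G object] + [E C G object] + [D E]
  take F:  [F C G object] + [E C G object] + [E]
  take E:  [C G object] + [E C G object] + [E]
  take C:  [C G object] + [C G object]
  take G:  [G object] + [G object]
  take object:  [object] + [object]
MRO: A D F E C G object
E is at position 3; next is C.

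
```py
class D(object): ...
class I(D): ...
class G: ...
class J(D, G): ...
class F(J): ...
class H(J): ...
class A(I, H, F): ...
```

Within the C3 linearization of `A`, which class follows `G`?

object

L[A] = A + merge(L[I], L[H], L[F], [I H F])
  take I:  [I D object] + [H J D G object] + [F J D G object] + [I H F]
  take H:  [D object] + [H J D G object] + [F J D G object] + [H F]
  take F:  [D object] + [J D G object] + [F J D G object] + [F]
  take J:  [D object] + [J D G object] + [J D G object]
  take D:  [D object] + [D G object] + [D G object]
  take G:  [object] + [G object] + [G object]
  take object:  [object] + [object] + [object]
MRO: A I H F J D G object
G is at position 6; next is object.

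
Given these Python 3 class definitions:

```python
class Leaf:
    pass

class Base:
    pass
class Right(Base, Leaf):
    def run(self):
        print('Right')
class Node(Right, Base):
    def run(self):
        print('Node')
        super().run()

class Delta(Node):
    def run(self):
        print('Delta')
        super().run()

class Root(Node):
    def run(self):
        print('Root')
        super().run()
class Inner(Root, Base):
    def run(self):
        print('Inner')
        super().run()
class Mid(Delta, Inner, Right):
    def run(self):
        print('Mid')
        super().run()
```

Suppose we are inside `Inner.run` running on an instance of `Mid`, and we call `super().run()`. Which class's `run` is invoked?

L[Mid] = Mid + merge(L[Delta], L[Inner], L[Right], [Delta Inner Right])
  take Delta:  [Delta Node Right Base Leaf object] + [Inner Root Node Right Base Leaf object] + [Right Base Leaf object] + [Delta Inner Right]
  take Inner:  [Node Right Base Leaf object] + [Inner Root Node Right Base Leaf object] + [Right Base Leaf object] + [Inner Right]
  take Root:  [Node Right Base Leaf object] + [Root Node Right Base Leaf object] + [Right Base Leaf object] + [Right]
  take Node:  [Node Right Base Leaf object] + [Node Right Base Leaf object] + [Right Base Leaf object] + [Right]
  take Right:  [Right Base Leaf object] + [Right Base Leaf object] + [Right Base Leaf object] + [Right]
  take Base:  [Base Leaf object] + [Base Leaf object] + [Base Leaf object]
  take Leaf:  [Leaf object] + [Leaf object] + [Leaf object]
  take object:  [object] + [object] + [object]
MRO: Mid Delta Inner Root Node Right Base Leaf object
super() in Inner.run on a Mid instance goes to the class after Inner in Mid's MRO: Root.

Root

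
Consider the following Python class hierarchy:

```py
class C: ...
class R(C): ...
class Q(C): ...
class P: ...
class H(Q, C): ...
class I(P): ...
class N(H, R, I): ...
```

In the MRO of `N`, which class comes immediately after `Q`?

L[N] = N + merge(L[H], L[R], L[I], [H R I])
  take H:  [H Q C object] + [R C object] + [I P object] + [H R I]
  take Q:  [Q C object] + [R C object] + [I P object] + [R I]
  take R:  [C object] + [R C object] + [I P object] + [R I]
  take C:  [C object] + [C object] + [I P object] + [I]
  take I:  [object] + [object] + [I P object] + [I]
  take P:  [object] + [object] + [P object]
  take object:  [object] + [object] + [object]
MRO: N H Q R C I P object
Q is at position 2; next is R.

R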